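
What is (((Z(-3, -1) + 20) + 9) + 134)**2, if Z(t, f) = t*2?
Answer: 24649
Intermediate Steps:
Z(t, f) = 2*t
(((Z(-3, -1) + 20) + 9) + 134)**2 = (((2*(-3) + 20) + 9) + 134)**2 = (((-6 + 20) + 9) + 134)**2 = ((14 + 9) + 134)**2 = (23 + 134)**2 = 157**2 = 24649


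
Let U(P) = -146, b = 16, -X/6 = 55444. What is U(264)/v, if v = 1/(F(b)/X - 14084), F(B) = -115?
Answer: 342022495253/166332 ≈ 2.0563e+6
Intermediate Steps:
X = -332664 (X = -6*55444 = -332664)
v = -332664/4685239661 (v = 1/(-115/(-332664) - 14084) = 1/(-115*(-1/332664) - 14084) = 1/(115/332664 - 14084) = 1/(-4685239661/332664) = -332664/4685239661 ≈ -7.1003e-5)
U(264)/v = -146/(-332664/4685239661) = -146*(-4685239661/332664) = 342022495253/166332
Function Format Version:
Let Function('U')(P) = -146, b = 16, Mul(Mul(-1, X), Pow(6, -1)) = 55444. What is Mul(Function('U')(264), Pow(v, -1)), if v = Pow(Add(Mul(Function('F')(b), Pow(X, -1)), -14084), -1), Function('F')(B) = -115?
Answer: Rational(342022495253, 166332) ≈ 2.0563e+6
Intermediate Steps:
X = -332664 (X = Mul(-6, 55444) = -332664)
v = Rational(-332664, 4685239661) (v = Pow(Add(Mul(-115, Pow(-332664, -1)), -14084), -1) = Pow(Add(Mul(-115, Rational(-1, 332664)), -14084), -1) = Pow(Add(Rational(115, 332664), -14084), -1) = Pow(Rational(-4685239661, 332664), -1) = Rational(-332664, 4685239661) ≈ -7.1003e-5)
Mul(Function('U')(264), Pow(v, -1)) = Mul(-146, Pow(Rational(-332664, 4685239661), -1)) = Mul(-146, Rational(-4685239661, 332664)) = Rational(342022495253, 166332)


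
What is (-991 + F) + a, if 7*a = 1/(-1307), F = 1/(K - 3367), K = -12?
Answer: -30636253289/30914471 ≈ -991.00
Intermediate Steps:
F = -1/3379 (F = 1/(-12 - 3367) = 1/(-3379) = -1/3379 ≈ -0.00029595)
a = -1/9149 (a = (⅐)/(-1307) = (⅐)*(-1/1307) = -1/9149 ≈ -0.00010930)
(-991 + F) + a = (-991 - 1/3379) - 1/9149 = -3348590/3379 - 1/9149 = -30636253289/30914471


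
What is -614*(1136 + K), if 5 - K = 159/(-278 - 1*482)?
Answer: -266266933/380 ≈ -7.0070e+5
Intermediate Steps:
K = 3959/760 (K = 5 - 159/(-278 - 1*482) = 5 - 159/(-278 - 482) = 5 - 159/(-760) = 5 - 159*(-1)/760 = 5 - 1*(-159/760) = 5 + 159/760 = 3959/760 ≈ 5.2092)
-614*(1136 + K) = -614*(1136 + 3959/760) = -614*867319/760 = -266266933/380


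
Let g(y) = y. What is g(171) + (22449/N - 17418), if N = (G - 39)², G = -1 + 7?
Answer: -6253178/363 ≈ -17226.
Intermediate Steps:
G = 6
N = 1089 (N = (6 - 39)² = (-33)² = 1089)
g(171) + (22449/N - 17418) = 171 + (22449/1089 - 17418) = 171 + (22449*(1/1089) - 17418) = 171 + (7483/363 - 17418) = 171 - 6315251/363 = -6253178/363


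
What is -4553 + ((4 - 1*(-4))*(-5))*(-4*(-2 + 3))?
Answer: -4393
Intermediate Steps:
-4553 + ((4 - 1*(-4))*(-5))*(-4*(-2 + 3)) = -4553 + ((4 + 4)*(-5))*(-4*1) = -4553 + (8*(-5))*(-4) = -4553 - 40*(-4) = -4553 + 160 = -4393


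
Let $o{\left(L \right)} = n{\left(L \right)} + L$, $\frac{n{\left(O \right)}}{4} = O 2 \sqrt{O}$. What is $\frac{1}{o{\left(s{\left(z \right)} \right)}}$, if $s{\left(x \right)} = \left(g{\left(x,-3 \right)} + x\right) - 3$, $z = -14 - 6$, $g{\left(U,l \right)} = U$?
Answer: $\frac{i}{43 \left(- i + 8 \sqrt{43}\right)} \approx -8.4474 \cdot 10^{-6} + 0.00044315 i$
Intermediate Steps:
$z = -20$
$n{\left(O \right)} = 8 O^{\frac{3}{2}}$ ($n{\left(O \right)} = 4 O 2 \sqrt{O} = 4 \cdot 2 O \sqrt{O} = 4 \cdot 2 O^{\frac{3}{2}} = 8 O^{\frac{3}{2}}$)
$s{\left(x \right)} = -3 + 2 x$ ($s{\left(x \right)} = \left(x + x\right) - 3 = 2 x - 3 = -3 + 2 x$)
$o{\left(L \right)} = L + 8 L^{\frac{3}{2}}$ ($o{\left(L \right)} = 8 L^{\frac{3}{2}} + L = L + 8 L^{\frac{3}{2}}$)
$\frac{1}{o{\left(s{\left(z \right)} \right)}} = \frac{1}{\left(-3 + 2 \left(-20\right)\right) + 8 \left(-3 + 2 \left(-20\right)\right)^{\frac{3}{2}}} = \frac{1}{\left(-3 - 40\right) + 8 \left(-3 - 40\right)^{\frac{3}{2}}} = \frac{1}{-43 + 8 \left(-43\right)^{\frac{3}{2}}} = \frac{1}{-43 + 8 \left(- 43 i \sqrt{43}\right)} = \frac{1}{-43 - 344 i \sqrt{43}}$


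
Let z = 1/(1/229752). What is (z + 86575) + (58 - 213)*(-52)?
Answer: 324387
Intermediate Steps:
z = 229752 (z = 1/(1/229752) = 229752)
(z + 86575) + (58 - 213)*(-52) = (229752 + 86575) + (58 - 213)*(-52) = 316327 - 155*(-52) = 316327 + 8060 = 324387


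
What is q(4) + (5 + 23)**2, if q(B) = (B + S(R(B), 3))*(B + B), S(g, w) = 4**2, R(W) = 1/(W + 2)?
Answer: 944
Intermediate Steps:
R(W) = 1/(2 + W)
S(g, w) = 16
q(B) = 2*B*(16 + B) (q(B) = (B + 16)*(B + B) = (16 + B)*(2*B) = 2*B*(16 + B))
q(4) + (5 + 23)**2 = 2*4*(16 + 4) + (5 + 23)**2 = 2*4*20 + 28**2 = 160 + 784 = 944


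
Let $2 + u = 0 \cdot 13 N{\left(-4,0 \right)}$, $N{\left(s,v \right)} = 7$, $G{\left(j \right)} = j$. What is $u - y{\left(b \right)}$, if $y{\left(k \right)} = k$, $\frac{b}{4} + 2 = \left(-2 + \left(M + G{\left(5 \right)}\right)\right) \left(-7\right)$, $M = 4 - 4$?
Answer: $90$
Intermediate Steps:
$M = 0$ ($M = 4 - 4 = 0$)
$b = -92$ ($b = -8 + 4 \left(-2 + \left(0 + 5\right)\right) \left(-7\right) = -8 + 4 \left(-2 + 5\right) \left(-7\right) = -8 + 4 \cdot 3 \left(-7\right) = -8 + 4 \left(-21\right) = -8 - 84 = -92$)
$u = -2$ ($u = -2 + 0 \cdot 13 \cdot 7 = -2 + 0 \cdot 7 = -2 + 0 = -2$)
$u - y{\left(b \right)} = -2 - -92 = -2 + 92 = 90$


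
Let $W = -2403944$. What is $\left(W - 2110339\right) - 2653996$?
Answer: $-7168279$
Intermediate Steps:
$\left(W - 2110339\right) - 2653996 = \left(-2403944 - 2110339\right) - 2653996 = -4514283 - 2653996 = -7168279$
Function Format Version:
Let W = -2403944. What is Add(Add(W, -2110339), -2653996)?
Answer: -7168279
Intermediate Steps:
Add(Add(W, -2110339), -2653996) = Add(Add(-2403944, -2110339), -2653996) = Add(-4514283, -2653996) = -7168279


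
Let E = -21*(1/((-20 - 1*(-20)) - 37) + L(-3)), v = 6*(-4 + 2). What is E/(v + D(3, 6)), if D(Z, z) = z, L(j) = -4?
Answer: -1043/74 ≈ -14.095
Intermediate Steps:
v = -12 (v = 6*(-2) = -12)
E = 3129/37 (E = -21*(1/((-20 - 1*(-20)) - 37) - 4) = -21*(1/((-20 + 20) - 37) - 4) = -21*(1/(0 - 37) - 4) = -21*(1/(-37) - 4) = -21*(-1/37 - 4) = -21*(-149/37) = 3129/37 ≈ 84.568)
E/(v + D(3, 6)) = 3129/(37*(-12 + 6)) = (3129/37)/(-6) = (3129/37)*(-⅙) = -1043/74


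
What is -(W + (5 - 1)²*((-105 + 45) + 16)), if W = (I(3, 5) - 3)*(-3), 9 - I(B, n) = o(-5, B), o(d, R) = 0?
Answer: 722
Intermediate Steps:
I(B, n) = 9 (I(B, n) = 9 - 1*0 = 9 + 0 = 9)
W = -18 (W = (9 - 3)*(-3) = 6*(-3) = -18)
-(W + (5 - 1)²*((-105 + 45) + 16)) = -(-18 + (5 - 1)²*((-105 + 45) + 16)) = -(-18 + 4²*(-60 + 16)) = -(-18 + 16*(-44)) = -(-18 - 704) = -1*(-722) = 722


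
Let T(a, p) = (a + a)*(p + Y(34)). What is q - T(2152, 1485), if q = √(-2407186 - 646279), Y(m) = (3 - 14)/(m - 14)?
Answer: -31945364/5 + I*√3053465 ≈ -6.3891e+6 + 1747.4*I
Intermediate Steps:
Y(m) = -11/(-14 + m)
q = I*√3053465 (q = √(-3053465) = I*√3053465 ≈ 1747.4*I)
T(a, p) = 2*a*(-11/20 + p) (T(a, p) = (a + a)*(p - 11/(-14 + 34)) = (2*a)*(p - 11/20) = (2*a)*(-11/20 + p) = 2*a*(-11/20 + p))
q - T(2152, 1485) = I*√3053465 - 2152*(-11 + 20*1485)/10 = I*√3053465 - 2152*(-11 + 29700)/10 = I*√3053465 - 2152*29689/10 = I*√3053465 - 1*31945364/5 = I*√3053465 - 31945364/5 = -31945364/5 + I*√3053465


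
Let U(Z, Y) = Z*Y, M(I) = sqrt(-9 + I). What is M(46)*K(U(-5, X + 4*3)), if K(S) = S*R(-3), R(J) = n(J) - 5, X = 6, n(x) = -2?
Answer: 630*sqrt(37) ≈ 3832.1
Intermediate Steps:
R(J) = -7 (R(J) = -2 - 5 = -7)
U(Z, Y) = Y*Z
K(S) = -7*S (K(S) = S*(-7) = -7*S)
M(46)*K(U(-5, X + 4*3)) = sqrt(-9 + 46)*(-7*(6 + 4*3)*(-5)) = sqrt(37)*(-7*(6 + 12)*(-5)) = sqrt(37)*(-126*(-5)) = sqrt(37)*(-7*(-90)) = sqrt(37)*630 = 630*sqrt(37)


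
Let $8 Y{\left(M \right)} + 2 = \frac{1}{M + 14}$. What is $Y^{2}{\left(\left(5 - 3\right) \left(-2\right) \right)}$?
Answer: $\frac{361}{6400} \approx 0.056406$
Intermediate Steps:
$Y{\left(M \right)} = - \frac{1}{4} + \frac{1}{8 \left(14 + M\right)}$ ($Y{\left(M \right)} = - \frac{1}{4} + \frac{1}{8 \left(M + 14\right)} = - \frac{1}{4} + \frac{1}{8 \left(14 + M\right)}$)
$Y^{2}{\left(\left(5 - 3\right) \left(-2\right) \right)} = \left(\frac{-27 - 2 \left(5 - 3\right) \left(-2\right)}{8 \left(14 + \left(5 - 3\right) \left(-2\right)\right)}\right)^{2} = \left(\frac{-27 - 2 \cdot 2 \left(-2\right)}{8 \left(14 + 2 \left(-2\right)\right)}\right)^{2} = \left(\frac{-27 - -8}{8 \left(14 - 4\right)}\right)^{2} = \left(\frac{-27 + 8}{8 \cdot 10}\right)^{2} = \left(\frac{1}{8} \cdot \frac{1}{10} \left(-19\right)\right)^{2} = \left(- \frac{19}{80}\right)^{2} = \frac{361}{6400}$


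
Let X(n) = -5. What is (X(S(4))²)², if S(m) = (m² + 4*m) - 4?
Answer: 625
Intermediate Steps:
S(m) = -4 + m² + 4*m
(X(S(4))²)² = ((-5)²)² = 25² = 625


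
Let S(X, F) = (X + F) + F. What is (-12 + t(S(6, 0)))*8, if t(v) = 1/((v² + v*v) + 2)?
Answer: -3548/37 ≈ -95.892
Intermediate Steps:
S(X, F) = X + 2*F (S(X, F) = (F + X) + F = X + 2*F)
t(v) = 1/(2 + 2*v²) (t(v) = 1/((v² + v²) + 2) = 1/(2*v² + 2) = 1/(2 + 2*v²))
(-12 + t(S(6, 0)))*8 = (-12 + 1/(2*(1 + (6 + 2*0)²)))*8 = (-12 + 1/(2*(1 + (6 + 0)²)))*8 = (-12 + 1/(2*(1 + 6²)))*8 = (-12 + 1/(2*(1 + 36)))*8 = (-12 + (½)/37)*8 = (-12 + (½)*(1/37))*8 = (-12 + 1/74)*8 = -887/74*8 = -3548/37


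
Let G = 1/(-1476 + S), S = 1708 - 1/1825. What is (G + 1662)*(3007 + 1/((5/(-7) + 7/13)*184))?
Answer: 2076478737567957/415495552 ≈ 4.9976e+6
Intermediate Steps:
S = 3117099/1825 (S = 1708 - 1*1/1825 = 1708 - 1/1825 = 3117099/1825 ≈ 1708.0)
G = 1825/423399 (G = 1/(-1476 + 3117099/1825) = 1/(423399/1825) = 1825/423399 ≈ 0.0043104)
(G + 1662)*(3007 + 1/((5/(-7) + 7/13)*184)) = (1825/423399 + 1662)*(3007 + 1/((5/(-7) + 7/13)*184)) = 703690963*(3007 + 1/((5*(-1/7) + 7*(1/13))*184))/423399 = 703690963*(3007 + 1/((-5/7 + 7/13)*184))/423399 = 703690963*(3007 + 1/(-16/91*184))/423399 = 703690963*(3007 + 1/(-2944/91))/423399 = 703690963*(3007 - 91/2944)/423399 = (703690963/423399)*(8852517/2944) = 2076478737567957/415495552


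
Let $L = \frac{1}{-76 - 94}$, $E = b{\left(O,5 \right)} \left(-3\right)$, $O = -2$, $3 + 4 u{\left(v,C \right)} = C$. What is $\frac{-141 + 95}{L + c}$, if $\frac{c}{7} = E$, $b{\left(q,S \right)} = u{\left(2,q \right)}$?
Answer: $- \frac{15640}{8923} \approx -1.7528$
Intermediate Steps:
$u{\left(v,C \right)} = - \frac{3}{4} + \frac{C}{4}$
$b{\left(q,S \right)} = - \frac{3}{4} + \frac{q}{4}$
$E = \frac{15}{4}$ ($E = \left(- \frac{3}{4} + \frac{1}{4} \left(-2\right)\right) \left(-3\right) = \left(- \frac{3}{4} - \frac{1}{2}\right) \left(-3\right) = \left(- \frac{5}{4}\right) \left(-3\right) = \frac{15}{4} \approx 3.75$)
$c = \frac{105}{4}$ ($c = 7 \cdot \frac{15}{4} = \frac{105}{4} \approx 26.25$)
$L = - \frac{1}{170}$ ($L = \frac{1}{-170} = - \frac{1}{170} \approx -0.0058824$)
$\frac{-141 + 95}{L + c} = \frac{-141 + 95}{- \frac{1}{170} + \frac{105}{4}} = - \frac{46}{\frac{8923}{340}} = \left(-46\right) \frac{340}{8923} = - \frac{15640}{8923}$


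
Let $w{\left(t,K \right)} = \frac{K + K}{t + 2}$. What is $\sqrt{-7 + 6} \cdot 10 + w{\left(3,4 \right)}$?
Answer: $\frac{8}{5} + 10 i \approx 1.6 + 10.0 i$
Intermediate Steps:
$w{\left(t,K \right)} = \frac{2 K}{2 + t}$
$\sqrt{-7 + 6} \cdot 10 + w{\left(3,4 \right)} = \sqrt{-7 + 6} \cdot 10 + 2 \cdot 4 \frac{1}{2 + 3} = \sqrt{-1} \cdot 10 + 2 \cdot 4 \cdot \frac{1}{5} = i 10 + 2 \cdot 4 \cdot \frac{1}{5} = 10 i + \frac{8}{5} = \frac{8}{5} + 10 i$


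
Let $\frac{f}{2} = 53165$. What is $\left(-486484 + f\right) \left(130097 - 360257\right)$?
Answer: $87496244640$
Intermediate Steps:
$f = 106330$ ($f = 2 \cdot 53165 = 106330$)
$\left(-486484 + f\right) \left(130097 - 360257\right) = \left(-486484 + 106330\right) \left(130097 - 360257\right) = \left(-380154\right) \left(-230160\right) = 87496244640$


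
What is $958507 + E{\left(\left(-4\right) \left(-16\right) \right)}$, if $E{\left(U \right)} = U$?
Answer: $958571$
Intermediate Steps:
$958507 + E{\left(\left(-4\right) \left(-16\right) \right)} = 958507 - -64 = 958507 + 64 = 958571$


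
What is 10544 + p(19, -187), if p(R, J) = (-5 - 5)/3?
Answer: 31622/3 ≈ 10541.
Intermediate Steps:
p(R, J) = -10/3 (p(R, J) = (1/3)*(-10) = -10/3)
10544 + p(19, -187) = 10544 - 10/3 = 31622/3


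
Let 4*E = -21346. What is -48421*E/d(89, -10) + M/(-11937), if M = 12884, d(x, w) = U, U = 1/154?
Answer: 475013751816733/11937 ≈ 3.9793e+10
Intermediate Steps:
E = -10673/2 (E = (¼)*(-21346) = -10673/2 ≈ -5336.5)
U = 1/154 ≈ 0.0064935
d(x, w) = 1/154
-48421*E/d(89, -10) + M/(-11937) = -48421/(1/(154*(-10673/2))) + 12884/(-11937) = -48421/((1/154)*(-2/10673)) + 12884*(-1/11937) = -48421/(-1/821821) - 12884/11937 = -48421*(-821821) - 12884/11937 = 39793394641 - 12884/11937 = 475013751816733/11937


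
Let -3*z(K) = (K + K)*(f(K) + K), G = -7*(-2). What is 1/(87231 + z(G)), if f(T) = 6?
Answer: 3/261133 ≈ 1.1488e-5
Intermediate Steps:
G = 14
z(K) = -2*K*(6 + K)/3 (z(K) = -(K + K)*(6 + K)/3 = -2*K*(6 + K)/3)
1/(87231 + z(G)) = 1/(87231 - 2/3*14*(6 + 14)) = 1/(87231 - 2/3*14*20) = 1/(87231 - 560/3) = 1/(261133/3) = 3/261133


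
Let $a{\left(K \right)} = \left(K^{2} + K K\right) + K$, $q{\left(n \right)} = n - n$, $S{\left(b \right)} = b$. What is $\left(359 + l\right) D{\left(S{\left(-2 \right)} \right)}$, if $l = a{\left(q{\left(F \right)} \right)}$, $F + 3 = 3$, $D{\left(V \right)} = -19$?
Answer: $-6821$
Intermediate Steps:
$F = 0$ ($F = -3 + 3 = 0$)
$q{\left(n \right)} = 0$
$a{\left(K \right)} = K + 2 K^{2}$ ($a{\left(K \right)} = \left(K^{2} + K^{2}\right) + K = 2 K^{2} + K = K + 2 K^{2}$)
$l = 0$ ($l = 0 \left(1 + 2 \cdot 0\right) = 0 \left(1 + 0\right) = 0 \cdot 1 = 0$)
$\left(359 + l\right) D{\left(S{\left(-2 \right)} \right)} = \left(359 + 0\right) \left(-19\right) = 359 \left(-19\right) = -6821$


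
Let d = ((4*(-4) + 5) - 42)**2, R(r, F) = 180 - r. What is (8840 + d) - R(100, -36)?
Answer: 11569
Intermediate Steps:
d = 2809 (d = ((-16 + 5) - 42)**2 = (-11 - 42)**2 = (-53)**2 = 2809)
(8840 + d) - R(100, -36) = (8840 + 2809) - (180 - 1*100) = 11649 - (180 - 100) = 11649 - 1*80 = 11649 - 80 = 11569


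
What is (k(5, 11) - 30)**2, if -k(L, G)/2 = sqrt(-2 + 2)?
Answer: 900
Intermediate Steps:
k(L, G) = 0 (k(L, G) = -2*sqrt(-2 + 2) = -2*sqrt(0) = -2*0 = 0)
(k(5, 11) - 30)**2 = (0 - 30)**2 = (-30)**2 = 900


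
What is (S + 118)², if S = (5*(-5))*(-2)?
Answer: 28224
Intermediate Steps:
S = 50 (S = -25*(-2) = 50)
(S + 118)² = (50 + 118)² = 168² = 28224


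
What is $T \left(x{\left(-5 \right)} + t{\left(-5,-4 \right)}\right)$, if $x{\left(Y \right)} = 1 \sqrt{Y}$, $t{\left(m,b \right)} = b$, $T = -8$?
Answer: $32 - 8 i \sqrt{5} \approx 32.0 - 17.889 i$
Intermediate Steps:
$x{\left(Y \right)} = \sqrt{Y}$
$T \left(x{\left(-5 \right)} + t{\left(-5,-4 \right)}\right) = - 8 \left(\sqrt{-5} - 4\right) = - 8 \left(i \sqrt{5} - 4\right) = - 8 \left(-4 + i \sqrt{5}\right) = 32 - 8 i \sqrt{5}$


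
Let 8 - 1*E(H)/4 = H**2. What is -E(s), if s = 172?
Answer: 118304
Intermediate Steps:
E(H) = 32 - 4*H**2
-E(s) = -(32 - 4*172**2) = -(32 - 4*29584) = -(32 - 118336) = -1*(-118304) = 118304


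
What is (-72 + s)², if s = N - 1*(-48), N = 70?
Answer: 2116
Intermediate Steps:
s = 118 (s = 70 - 1*(-48) = 70 + 48 = 118)
(-72 + s)² = (-72 + 118)² = 46² = 2116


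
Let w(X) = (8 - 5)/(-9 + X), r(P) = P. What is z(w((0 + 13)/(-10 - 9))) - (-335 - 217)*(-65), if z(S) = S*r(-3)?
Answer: -6601749/184 ≈ -35879.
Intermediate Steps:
w(X) = 3/(-9 + X)
z(S) = -3*S (z(S) = S*(-3) = -3*S)
z(w((0 + 13)/(-10 - 9))) - (-335 - 217)*(-65) = -9/(-9 + (0 + 13)/(-10 - 9)) - (-335 - 217)*(-65) = -9/(-9 + 13/(-19)) - (-552)*(-65) = -9/(-9 + 13*(-1/19)) - 1*35880 = -9/(-9 - 13/19) - 35880 = -9/(-184/19) - 35880 = -9*(-19)/184 - 35880 = -3*(-57/184) - 35880 = 171/184 - 35880 = -6601749/184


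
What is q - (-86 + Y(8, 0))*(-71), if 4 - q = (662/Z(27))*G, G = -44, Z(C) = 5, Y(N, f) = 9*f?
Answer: -1382/5 ≈ -276.40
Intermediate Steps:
q = 29148/5 (q = 4 - 662/5*(-44) = 4 - 662*(⅕)*(-44) = 4 - 662*(-44)/5 = 4 - 1*(-29128/5) = 4 + 29128/5 = 29148/5 ≈ 5829.6)
q - (-86 + Y(8, 0))*(-71) = 29148/5 - (-86 + 9*0)*(-71) = 29148/5 - (-86 + 0)*(-71) = 29148/5 - (-86)*(-71) = 29148/5 - 1*6106 = 29148/5 - 6106 = -1382/5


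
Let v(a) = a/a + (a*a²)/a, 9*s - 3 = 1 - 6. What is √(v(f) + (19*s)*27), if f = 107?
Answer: 2*√2834 ≈ 106.47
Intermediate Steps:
s = -2/9 (s = ⅓ + (1 - 6)/9 = ⅓ + (⅑)*(-5) = ⅓ - 5/9 = -2/9 ≈ -0.22222)
v(a) = 1 + a² (v(a) = 1 + a³/a = 1 + a²)
√(v(f) + (19*s)*27) = √((1 + 107²) + (19*(-2/9))*27) = √((1 + 11449) - 38/9*27) = √(11450 - 114) = √11336 = 2*√2834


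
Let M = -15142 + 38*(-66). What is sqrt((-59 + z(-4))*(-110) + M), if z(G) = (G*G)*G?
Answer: 2*I*sqrt(1030) ≈ 64.187*I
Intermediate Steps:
z(G) = G**3 (z(G) = G**2*G = G**3)
M = -17650 (M = -15142 - 2508 = -17650)
sqrt((-59 + z(-4))*(-110) + M) = sqrt((-59 + (-4)**3)*(-110) - 17650) = sqrt((-59 - 64)*(-110) - 17650) = sqrt(-123*(-110) - 17650) = sqrt(13530 - 17650) = sqrt(-4120) = 2*I*sqrt(1030)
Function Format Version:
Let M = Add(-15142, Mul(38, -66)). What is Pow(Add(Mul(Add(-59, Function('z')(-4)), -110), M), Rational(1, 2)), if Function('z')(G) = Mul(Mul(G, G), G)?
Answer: Mul(2, I, Pow(1030, Rational(1, 2))) ≈ Mul(64.187, I)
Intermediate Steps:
Function('z')(G) = Pow(G, 3) (Function('z')(G) = Mul(Pow(G, 2), G) = Pow(G, 3))
M = -17650 (M = Add(-15142, -2508) = -17650)
Pow(Add(Mul(Add(-59, Function('z')(-4)), -110), M), Rational(1, 2)) = Pow(Add(Mul(Add(-59, Pow(-4, 3)), -110), -17650), Rational(1, 2)) = Pow(Add(Mul(Add(-59, -64), -110), -17650), Rational(1, 2)) = Pow(Add(Mul(-123, -110), -17650), Rational(1, 2)) = Pow(Add(13530, -17650), Rational(1, 2)) = Pow(-4120, Rational(1, 2)) = Mul(2, I, Pow(1030, Rational(1, 2)))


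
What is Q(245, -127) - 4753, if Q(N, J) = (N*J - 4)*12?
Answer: -378181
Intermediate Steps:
Q(N, J) = -48 + 12*J*N (Q(N, J) = (J*N - 4)*12 = (-4 + J*N)*12 = -48 + 12*J*N)
Q(245, -127) - 4753 = (-48 + 12*(-127)*245) - 4753 = (-48 - 373380) - 4753 = -373428 - 4753 = -378181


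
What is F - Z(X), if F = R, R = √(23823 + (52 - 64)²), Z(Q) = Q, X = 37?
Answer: -37 + 3*√2663 ≈ 117.81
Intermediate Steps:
R = 3*√2663 (R = √(23823 + (-12)²) = √(23823 + 144) = √23967 = 3*√2663 ≈ 154.81)
F = 3*√2663 ≈ 154.81
F - Z(X) = 3*√2663 - 1*37 = 3*√2663 - 37 = -37 + 3*√2663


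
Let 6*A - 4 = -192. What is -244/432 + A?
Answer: -3445/108 ≈ -31.898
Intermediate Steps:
A = -94/3 (A = 2/3 + (1/6)*(-192) = 2/3 - 32 = -94/3 ≈ -31.333)
-244/432 + A = -244/432 - 94/3 = -244*1/432 - 94/3 = -61/108 - 94/3 = -3445/108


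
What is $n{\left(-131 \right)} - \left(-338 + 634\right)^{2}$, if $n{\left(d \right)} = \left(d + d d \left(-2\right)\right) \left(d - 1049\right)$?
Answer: $40566924$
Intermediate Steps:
$n{\left(d \right)} = \left(-1049 + d\right) \left(d - 2 d^{2}\right)$ ($n{\left(d \right)} = \left(d + d^{2} \left(-2\right)\right) \left(-1049 + d\right) = \left(d - 2 d^{2}\right) \left(-1049 + d\right) = \left(-1049 + d\right) \left(d - 2 d^{2}\right)$)
$n{\left(-131 \right)} - \left(-338 + 634\right)^{2} = - 131 \left(-1049 - 2 \left(-131\right)^{2} + 2099 \left(-131\right)\right) - \left(-338 + 634\right)^{2} = - 131 \left(-1049 - 34322 - 274969\right) - 296^{2} = - 131 \left(-1049 - 34322 - 274969\right) - 87616 = \left(-131\right) \left(-310340\right) - 87616 = 40654540 - 87616 = 40566924$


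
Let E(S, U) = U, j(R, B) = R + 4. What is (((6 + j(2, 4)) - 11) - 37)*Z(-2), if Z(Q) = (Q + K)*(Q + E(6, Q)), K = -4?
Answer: -864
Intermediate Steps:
j(R, B) = 4 + R
Z(Q) = 2*Q*(-4 + Q) (Z(Q) = (Q - 4)*(Q + Q) = (-4 + Q)*(2*Q) = 2*Q*(-4 + Q))
(((6 + j(2, 4)) - 11) - 37)*Z(-2) = (((6 + (4 + 2)) - 11) - 37)*(2*(-2)*(-4 - 2)) = (((6 + 6) - 11) - 37)*(2*(-2)*(-6)) = ((12 - 11) - 37)*24 = (1 - 37)*24 = -36*24 = -864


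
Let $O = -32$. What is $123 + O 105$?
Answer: $-3237$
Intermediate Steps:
$123 + O 105 = 123 - 3360 = -3237$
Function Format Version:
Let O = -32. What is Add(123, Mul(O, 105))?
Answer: -3237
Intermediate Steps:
Add(123, Mul(O, 105)) = Add(123, Mul(-32, 105)) = Add(123, -3360) = -3237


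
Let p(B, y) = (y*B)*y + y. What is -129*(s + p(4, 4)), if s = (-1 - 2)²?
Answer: -9933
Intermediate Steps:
p(B, y) = y + B*y² (p(B, y) = (B*y)*y + y = B*y² + y = y + B*y²)
s = 9 (s = (-3)² = 9)
-129*(s + p(4, 4)) = -129*(9 + 4*(1 + 4*4)) = -129*(9 + 4*(1 + 16)) = -129*(9 + 4*17) = -129*(9 + 68) = -129*77 = -9933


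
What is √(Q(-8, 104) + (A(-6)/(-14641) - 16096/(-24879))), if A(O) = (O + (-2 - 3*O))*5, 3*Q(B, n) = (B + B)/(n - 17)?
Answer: √4437565261312078/87300411 ≈ 0.76306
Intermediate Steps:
Q(B, n) = 2*B/(3*(-17 + n)) (Q(B, n) = ((B + B)/(n - 17))/3 = ((2*B)/(-17 + n))/3 = (2*B/(-17 + n))/3 = 2*B/(3*(-17 + n)))
A(O) = -10 - 10*O (A(O) = (-2 - 2*O)*5 = -10 - 10*O)
√(Q(-8, 104) + (A(-6)/(-14641) - 16096/(-24879))) = √((⅔)*(-8)/(-17 + 104) + ((-10 - 10*(-6))/(-14641) - 16096/(-24879))) = √((⅔)*(-8)/87 + ((-10 + 60)*(-1/14641) - 16096*(-1/24879))) = √((⅔)*(-8)*(1/87) + (50*(-1/14641) + 16096/24879)) = √(-16/261 + (-50/14641 + 16096/24879)) = √(-16/261 + 234417586/364253439) = √(18451644974/31690049193) = √4437565261312078/87300411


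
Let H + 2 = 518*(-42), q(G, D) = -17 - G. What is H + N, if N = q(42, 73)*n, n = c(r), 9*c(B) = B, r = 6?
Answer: -65392/3 ≈ -21797.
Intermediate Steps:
c(B) = B/9
n = ⅔ (n = (⅑)*6 = ⅔ ≈ 0.66667)
N = -118/3 (N = (-17 - 1*42)*(⅔) = (-17 - 42)*(⅔) = -59*⅔ = -118/3 ≈ -39.333)
H = -21758 (H = -2 + 518*(-42) = -2 - 21756 = -21758)
H + N = -21758 - 118/3 = -65392/3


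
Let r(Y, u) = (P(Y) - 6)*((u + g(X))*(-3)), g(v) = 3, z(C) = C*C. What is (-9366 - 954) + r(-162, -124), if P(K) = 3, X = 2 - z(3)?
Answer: -11409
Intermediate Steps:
z(C) = C²
X = -7 (X = 2 - 1*3² = 2 - 1*9 = 2 - 9 = -7)
r(Y, u) = 27 + 9*u (r(Y, u) = (3 - 6)*((u + 3)*(-3)) = -3*(3 + u)*(-3) = -3*(-9 - 3*u) = 27 + 9*u)
(-9366 - 954) + r(-162, -124) = (-9366 - 954) + (27 + 9*(-124)) = -10320 + (27 - 1116) = -10320 - 1089 = -11409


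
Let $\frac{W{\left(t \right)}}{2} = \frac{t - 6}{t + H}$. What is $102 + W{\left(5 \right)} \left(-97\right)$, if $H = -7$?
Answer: $5$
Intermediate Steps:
$W{\left(t \right)} = \frac{2 \left(-6 + t\right)}{-7 + t}$ ($W{\left(t \right)} = 2 \frac{t - 6}{t - 7} = 2 \frac{-6 + t}{-7 + t} = \frac{2 \left(-6 + t\right)}{-7 + t}$)
$102 + W{\left(5 \right)} \left(-97\right) = 102 + \frac{2 \left(-6 + 5\right)}{-7 + 5} \left(-97\right) = 102 + 2 \frac{1}{-2} \left(-1\right) \left(-97\right) = 102 + 2 \left(- \frac{1}{2}\right) \left(-1\right) \left(-97\right) = 102 + 1 \left(-97\right) = 102 - 97 = 5$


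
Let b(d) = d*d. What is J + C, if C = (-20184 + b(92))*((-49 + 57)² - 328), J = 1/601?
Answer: 1859542081/601 ≈ 3.0941e+6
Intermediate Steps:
J = 1/601 ≈ 0.0016639
b(d) = d²
C = 3094080 (C = (-20184 + 92²)*((-49 + 57)² - 328) = (-20184 + 8464)*(8² - 328) = -11720*(64 - 328) = -11720*(-264) = 3094080)
J + C = 1/601 + 3094080 = 1859542081/601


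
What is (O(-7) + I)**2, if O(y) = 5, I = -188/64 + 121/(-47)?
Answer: 148225/565504 ≈ 0.26211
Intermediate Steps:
I = -4145/752 (I = -188*1/64 + 121*(-1/47) = -47/16 - 121/47 = -4145/752 ≈ -5.5120)
(O(-7) + I)**2 = (5 - 4145/752)**2 = (-385/752)**2 = 148225/565504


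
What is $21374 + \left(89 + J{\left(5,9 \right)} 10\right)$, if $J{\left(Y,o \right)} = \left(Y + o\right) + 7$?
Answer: $21673$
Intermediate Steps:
$J{\left(Y,o \right)} = 7 + Y + o$
$21374 + \left(89 + J{\left(5,9 \right)} 10\right) = 21374 + \left(89 + \left(7 + 5 + 9\right) 10\right) = 21374 + \left(89 + 21 \cdot 10\right) = 21374 + \left(89 + 210\right) = 21374 + 299 = 21673$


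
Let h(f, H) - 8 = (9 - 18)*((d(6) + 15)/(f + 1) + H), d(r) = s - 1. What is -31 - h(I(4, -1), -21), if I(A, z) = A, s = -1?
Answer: -1023/5 ≈ -204.60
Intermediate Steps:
d(r) = -2 (d(r) = -1 - 1 = -2)
h(f, H) = 8 - 117/(1 + f) - 9*H (h(f, H) = 8 + (9 - 18)*((-2 + 15)/(f + 1) + H) = 8 - 9*(13/(1 + f) + H) = 8 - 9*(H + 13/(1 + f)) = 8 + (-117/(1 + f) - 9*H) = 8 - 117/(1 + f) - 9*H)
-31 - h(I(4, -1), -21) = -31 - (-109 - 9*(-21) + 8*4 - 9*(-21)*4)/(1 + 4) = -31 - (-109 + 189 + 32 + 756)/5 = -31 - 868/5 = -1023/5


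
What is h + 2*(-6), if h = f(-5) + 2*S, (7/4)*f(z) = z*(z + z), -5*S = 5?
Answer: 102/7 ≈ 14.571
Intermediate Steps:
S = -1 (S = -⅕*5 = -1)
f(z) = 8*z²/7 (f(z) = 4*(z*(z + z))/7 = 4*(z*(2*z))/7 = 4*(2*z²)/7 = 8*z²/7)
h = 186/7 (h = (8/7)*(-5)² + 2*(-1) = (8/7)*25 - 2 = 200/7 - 2 = 186/7 ≈ 26.571)
h + 2*(-6) = 186/7 + 2*(-6) = 186/7 - 12 = 102/7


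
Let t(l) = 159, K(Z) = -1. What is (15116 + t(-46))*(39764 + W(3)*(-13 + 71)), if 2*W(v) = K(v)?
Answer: 606952125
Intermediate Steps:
W(v) = -½ (W(v) = (½)*(-1) = -½)
(15116 + t(-46))*(39764 + W(3)*(-13 + 71)) = (15116 + 159)*(39764 - (-13 + 71)/2) = 15275*(39764 - ½*58) = 15275*(39764 - 29) = 15275*39735 = 606952125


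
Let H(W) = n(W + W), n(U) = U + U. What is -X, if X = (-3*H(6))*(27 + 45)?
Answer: 5184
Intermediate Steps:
n(U) = 2*U
H(W) = 4*W (H(W) = 2*(W + W) = 2*(2*W) = 4*W)
X = -5184 (X = (-12*6)*(27 + 45) = -3*24*72 = -72*72 = -5184)
-X = -1*(-5184) = 5184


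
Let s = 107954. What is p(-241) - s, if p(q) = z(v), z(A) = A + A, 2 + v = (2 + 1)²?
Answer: -107940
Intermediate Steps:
v = 7 (v = -2 + (2 + 1)² = -2 + 3² = -2 + 9 = 7)
z(A) = 2*A
p(q) = 14 (p(q) = 2*7 = 14)
p(-241) - s = 14 - 1*107954 = 14 - 107954 = -107940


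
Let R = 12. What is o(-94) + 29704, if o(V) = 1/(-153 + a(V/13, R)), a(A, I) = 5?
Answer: 4396191/148 ≈ 29704.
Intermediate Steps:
o(V) = -1/148 (o(V) = 1/(-153 + 5) = 1/(-148) = -1/148)
o(-94) + 29704 = -1/148 + 29704 = 4396191/148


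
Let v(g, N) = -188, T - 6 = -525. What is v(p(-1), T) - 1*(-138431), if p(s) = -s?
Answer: 138243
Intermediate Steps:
T = -519 (T = 6 - 525 = -519)
v(p(-1), T) - 1*(-138431) = -188 - 1*(-138431) = -188 + 138431 = 138243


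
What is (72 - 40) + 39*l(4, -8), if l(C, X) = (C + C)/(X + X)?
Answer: 25/2 ≈ 12.500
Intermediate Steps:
l(C, X) = C/X (l(C, X) = (2*C)/((2*X)) = (2*C)*(1/(2*X)) = C/X)
(72 - 40) + 39*l(4, -8) = (72 - 40) + 39*(4/(-8)) = 32 + 39*(4*(-1/8)) = 32 + 39*(-1/2) = 32 - 39/2 = 25/2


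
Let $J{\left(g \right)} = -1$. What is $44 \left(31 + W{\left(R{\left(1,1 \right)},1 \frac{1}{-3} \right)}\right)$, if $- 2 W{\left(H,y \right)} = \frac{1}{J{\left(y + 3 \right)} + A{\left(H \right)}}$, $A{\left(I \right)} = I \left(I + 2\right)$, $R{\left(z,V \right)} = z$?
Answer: $1353$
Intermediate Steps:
$A{\left(I \right)} = I \left(2 + I\right)$
$W{\left(H,y \right)} = - \frac{1}{2 \left(-1 + H \left(2 + H\right)\right)}$
$44 \left(31 + W{\left(R{\left(1,1 \right)},1 \frac{1}{-3} \right)}\right) = 44 \left(31 - \frac{1}{-2 + 2 \cdot 1 \left(2 + 1\right)}\right) = 44 \left(31 - \frac{1}{-2 + 2 \cdot 1 \cdot 3}\right) = 44 \left(31 - \frac{1}{-2 + 6}\right) = 44 \left(31 - \frac{1}{4}\right) = 44 \cdot \frac{123}{4} = 1353$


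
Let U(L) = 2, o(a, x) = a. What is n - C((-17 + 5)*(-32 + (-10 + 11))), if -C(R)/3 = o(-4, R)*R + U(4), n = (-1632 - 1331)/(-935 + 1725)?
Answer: -3524783/790 ≈ -4461.8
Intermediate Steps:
n = -2963/790 ≈ -3.7506
C(R) = -6 + 12*R (C(R) = -3*(-4*R + 2) = -3*(2 - 4*R) = -6 + 12*R)
n - C((-17 + 5)*(-32 + (-10 + 11))) = -2963/790 - (-6 + 12*((-17 + 5)*(-32 + (-10 + 11)))) = -2963/790 - (-6 + 12*(-12*(-32 + 1))) = -2963/790 - (-6 + 12*(-12*(-31))) = -2963/790 - (-6 + 12*372) = -2963/790 - (-6 + 4464) = -2963/790 - 1*4458 = -2963/790 - 4458 = -3524783/790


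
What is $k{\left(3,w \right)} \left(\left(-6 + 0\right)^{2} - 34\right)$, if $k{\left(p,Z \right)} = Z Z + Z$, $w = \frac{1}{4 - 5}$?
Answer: $0$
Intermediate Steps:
$w = -1$ ($w = \frac{1}{-1} = -1$)
$k{\left(p,Z \right)} = Z + Z^{2}$ ($k{\left(p,Z \right)} = Z^{2} + Z = Z + Z^{2}$)
$k{\left(3,w \right)} \left(\left(-6 + 0\right)^{2} - 34\right) = - (1 - 1) \left(\left(-6 + 0\right)^{2} - 34\right) = \left(-1\right) 0 \left(\left(-6\right)^{2} - 34\right) = 0 \left(36 - 34\right) = 0 \cdot 2 = 0$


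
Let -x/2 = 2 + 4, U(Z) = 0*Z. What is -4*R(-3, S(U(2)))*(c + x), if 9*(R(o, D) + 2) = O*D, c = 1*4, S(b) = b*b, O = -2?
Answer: -64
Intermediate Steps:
U(Z) = 0
x = -12 (x = -2*(2 + 4) = -2*6 = -12)
S(b) = b²
c = 4
R(o, D) = -2 - 2*D/9 (R(o, D) = -2 + (-2*D)/9 = -2 - 2*D/9)
-4*R(-3, S(U(2)))*(c + x) = -4*(-2 - 2/9*0²)*(4 - 12) = -4*(-2 - 2/9*0)*(-8) = -4*(-2 + 0)*(-8) = -(-8)*(-8) = -4*16 = -64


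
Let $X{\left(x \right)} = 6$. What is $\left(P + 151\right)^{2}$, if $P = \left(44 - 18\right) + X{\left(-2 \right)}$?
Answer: $33489$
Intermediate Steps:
$P = 32$ ($P = \left(44 - 18\right) + 6 = 26 + 6 = 32$)
$\left(P + 151\right)^{2} = \left(32 + 151\right)^{2} = 183^{2} = 33489$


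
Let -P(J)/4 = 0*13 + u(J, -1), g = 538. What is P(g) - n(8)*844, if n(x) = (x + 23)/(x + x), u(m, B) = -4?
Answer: -6477/4 ≈ -1619.3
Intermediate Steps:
P(J) = 16 (P(J) = -4*(0*13 - 4) = -4*(0 - 4) = -4*(-4) = 16)
n(x) = (23 + x)/(2*x) (n(x) = (23 + x)/((2*x)) = (23 + x)*(1/(2*x)) = (23 + x)/(2*x))
P(g) - n(8)*844 = 16 - (½)*(23 + 8)/8*844 = 16 - (½)*(⅛)*31*844 = 16 - 31*844/16 = 16 - 1*6541/4 = 16 - 6541/4 = -6477/4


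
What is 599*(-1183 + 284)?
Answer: -538501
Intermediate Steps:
599*(-1183 + 284) = 599*(-899) = -538501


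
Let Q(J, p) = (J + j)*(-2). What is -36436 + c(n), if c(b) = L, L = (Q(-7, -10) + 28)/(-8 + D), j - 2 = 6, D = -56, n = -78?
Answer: -1165965/32 ≈ -36436.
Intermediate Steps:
j = 8 (j = 2 + 6 = 8)
Q(J, p) = -16 - 2*J (Q(J, p) = (J + 8)*(-2) = (8 + J)*(-2) = -16 - 2*J)
L = -13/32 (L = ((-16 - 2*(-7)) + 28)/(-8 - 56) = ((-16 + 14) + 28)/(-64) = (-2 + 28)*(-1/64) = 26*(-1/64) = -13/32 ≈ -0.40625)
c(b) = -13/32
-36436 + c(n) = -36436 - 13/32 = -1165965/32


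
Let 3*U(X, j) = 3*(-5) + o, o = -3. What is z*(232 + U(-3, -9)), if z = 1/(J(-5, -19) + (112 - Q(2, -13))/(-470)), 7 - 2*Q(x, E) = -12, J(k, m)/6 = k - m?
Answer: 42488/15751 ≈ 2.6975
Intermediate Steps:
J(k, m) = -6*m + 6*k (J(k, m) = 6*(k - m) = -6*m + 6*k)
Q(x, E) = 19/2 (Q(x, E) = 7/2 - ½*(-12) = 7/2 + 6 = 19/2)
U(X, j) = -6 (U(X, j) = (3*(-5) - 3)/3 = (-15 - 3)/3 = (⅓)*(-18) = -6)
z = 188/15751 (z = 1/((-6*(-19) + 6*(-5)) + (112 - 1*19/2)/(-470)) = 1/((114 - 30) + (112 - 19/2)*(-1/470)) = 1/(84 + (205/2)*(-1/470)) = 1/(84 - 41/188) = 1/(15751/188) = 188/15751 ≈ 0.011936)
z*(232 + U(-3, -9)) = 188*(232 - 6)/15751 = (188/15751)*226 = 42488/15751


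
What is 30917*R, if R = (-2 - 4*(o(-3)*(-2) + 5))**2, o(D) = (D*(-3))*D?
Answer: 1751262548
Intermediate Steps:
o(D) = -3*D**2 (o(D) = (-3*D)*D = -3*D**2)
R = 56644 (R = (-2 - 4*(-3*(-3)**2*(-2) + 5))**2 = (-2 - 4*(-3*9*(-2) + 5))**2 = (-2 - 4*(-27*(-2) + 5))**2 = (-2 - 4*(54 + 5))**2 = (-2 - 4*59)**2 = (-2 - 236)**2 = (-238)**2 = 56644)
30917*R = 30917*56644 = 1751262548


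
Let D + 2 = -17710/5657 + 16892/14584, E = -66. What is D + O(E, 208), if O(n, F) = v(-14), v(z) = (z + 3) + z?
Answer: -597567543/20625422 ≈ -28.972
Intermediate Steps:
v(z) = 3 + 2*z (v(z) = (3 + z) + z = 3 + 2*z)
O(n, F) = -25 (O(n, F) = 3 + 2*(-14) = 3 - 28 = -25)
D = -81931993/20625422 (D = -2 + (-17710/5657 + 16892/14584) = -2 + (-17710*1/5657 + 16892*(1/14584)) = -2 + (-17710/5657 + 4223/3646) = -2 - 40681149/20625422 = -81931993/20625422 ≈ -3.9724)
D + O(E, 208) = -81931993/20625422 - 25 = -597567543/20625422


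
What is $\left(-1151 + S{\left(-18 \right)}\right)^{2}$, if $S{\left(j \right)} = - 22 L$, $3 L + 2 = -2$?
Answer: $\frac{11323225}{9} \approx 1.2581 \cdot 10^{6}$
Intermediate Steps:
$L = - \frac{4}{3}$ ($L = - \frac{2}{3} + \frac{1}{3} \left(-2\right) = - \frac{2}{3} - \frac{2}{3} = - \frac{4}{3} \approx -1.3333$)
$S{\left(j \right)} = \frac{88}{3}$ ($S{\left(j \right)} = \left(-22\right) \left(- \frac{4}{3}\right) = \frac{88}{3}$)
$\left(-1151 + S{\left(-18 \right)}\right)^{2} = \left(-1151 + \frac{88}{3}\right)^{2} = \left(- \frac{3365}{3}\right)^{2} = \frac{11323225}{9}$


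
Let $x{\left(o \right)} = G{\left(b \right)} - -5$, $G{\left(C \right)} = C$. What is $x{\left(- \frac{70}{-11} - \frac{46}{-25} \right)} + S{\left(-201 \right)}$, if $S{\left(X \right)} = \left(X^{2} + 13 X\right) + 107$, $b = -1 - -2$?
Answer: $37901$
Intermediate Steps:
$b = 1$ ($b = -1 + 2 = 1$)
$S{\left(X \right)} = 107 + X^{2} + 13 X$
$x{\left(o \right)} = 6$ ($x{\left(o \right)} = 1 - -5 = 1 + 5 = 6$)
$x{\left(- \frac{70}{-11} - \frac{46}{-25} \right)} + S{\left(-201 \right)} = 6 + \left(107 + \left(-201\right)^{2} + 13 \left(-201\right)\right) = 6 + \left(107 + 40401 - 2613\right) = 6 + 37895 = 37901$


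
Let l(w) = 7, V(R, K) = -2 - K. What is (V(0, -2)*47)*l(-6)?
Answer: 0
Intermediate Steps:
(V(0, -2)*47)*l(-6) = ((-2 - 1*(-2))*47)*7 = ((-2 + 2)*47)*7 = (0*47)*7 = 0*7 = 0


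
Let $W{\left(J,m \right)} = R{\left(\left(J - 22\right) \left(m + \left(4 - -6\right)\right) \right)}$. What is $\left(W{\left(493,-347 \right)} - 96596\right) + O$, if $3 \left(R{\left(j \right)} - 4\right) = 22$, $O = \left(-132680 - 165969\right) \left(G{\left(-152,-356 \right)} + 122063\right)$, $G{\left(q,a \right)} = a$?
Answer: $- \frac{109043311283}{3} \approx -3.6348 \cdot 10^{10}$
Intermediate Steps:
$O = -36347673843$ ($O = \left(-132680 - 165969\right) \left(-356 + 122063\right) = \left(-298649\right) 121707 = -36347673843$)
$R{\left(j \right)} = \frac{34}{3}$ ($R{\left(j \right)} = 4 + \frac{1}{3} \cdot 22 = 4 + \frac{22}{3} = \frac{34}{3}$)
$W{\left(J,m \right)} = \frac{34}{3}$
$\left(W{\left(493,-347 \right)} - 96596\right) + O = \left(\frac{34}{3} - 96596\right) - 36347673843 = - \frac{289754}{3} - 36347673843 = - \frac{109043311283}{3}$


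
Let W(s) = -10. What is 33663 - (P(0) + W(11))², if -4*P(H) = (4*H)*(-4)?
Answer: 33563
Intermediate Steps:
P(H) = 4*H (P(H) = -4*H*(-4)/4 = -(-4)*H = 4*H)
33663 - (P(0) + W(11))² = 33663 - (4*0 - 10)² = 33663 - (0 - 10)² = 33663 - 1*(-10)² = 33663 - 1*100 = 33663 - 100 = 33563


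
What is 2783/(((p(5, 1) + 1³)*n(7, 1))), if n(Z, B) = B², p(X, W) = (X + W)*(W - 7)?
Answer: -2783/35 ≈ -79.514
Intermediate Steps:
p(X, W) = (-7 + W)*(W + X) (p(X, W) = (W + X)*(-7 + W) = (-7 + W)*(W + X))
2783/(((p(5, 1) + 1³)*n(7, 1))) = 2783/((((1² - 7*1 - 7*5 + 1*5) + 1³)*1²)) = 2783/((((1 - 7 - 35 + 5) + 1)*1)) = 2783/(((-36 + 1)*1)) = 2783/((-35*1)) = 2783/(-35) = 2783*(-1/35) = -2783/35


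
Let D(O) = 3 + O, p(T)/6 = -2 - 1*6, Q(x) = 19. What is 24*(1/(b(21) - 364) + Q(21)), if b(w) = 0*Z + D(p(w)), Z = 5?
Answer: 186480/409 ≈ 455.94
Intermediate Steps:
p(T) = -48 (p(T) = 6*(-2 - 1*6) = 6*(-2 - 6) = 6*(-8) = -48)
b(w) = -45 (b(w) = 0*5 + (3 - 48) = 0 - 45 = -45)
24*(1/(b(21) - 364) + Q(21)) = 24*(1/(-45 - 364) + 19) = 24*(1/(-409) + 19) = 24*(-1/409 + 19) = 24*(7770/409) = 186480/409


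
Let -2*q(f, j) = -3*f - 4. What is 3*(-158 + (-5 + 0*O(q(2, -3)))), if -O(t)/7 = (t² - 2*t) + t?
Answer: -489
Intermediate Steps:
q(f, j) = 2 + 3*f/2 (q(f, j) = -(-3*f - 4)/2 = -(-4 - 3*f)/2 = 2 + 3*f/2)
O(t) = -7*t² + 7*t (O(t) = -7*((t² - 2*t) + t) = -7*(t² - t) = -7*t² + 7*t)
3*(-158 + (-5 + 0*O(q(2, -3)))) = 3*(-158 + (-5 + 0*(7*(2 + (3/2)*2)*(1 - (2 + (3/2)*2))))) = 3*(-158 + (-5 + 0*(7*(2 + 3)*(1 - (2 + 3))))) = 3*(-158 + (-5 + 0*(7*5*(1 - 1*5)))) = 3*(-158 + (-5 + 0*(7*5*(1 - 5)))) = 3*(-158 + (-5 + 0*(7*5*(-4)))) = 3*(-158 + (-5 + 0*(-140))) = 3*(-158 + (-5 + 0)) = 3*(-158 - 5) = 3*(-163) = -489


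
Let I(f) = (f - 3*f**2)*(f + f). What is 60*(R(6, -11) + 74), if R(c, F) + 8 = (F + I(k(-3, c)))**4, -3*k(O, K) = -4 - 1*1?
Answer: 159859436540/2187 ≈ 7.3095e+7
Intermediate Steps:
k(O, K) = 5/3 (k(O, K) = -(-4 - 1*1)/3 = -(-4 - 1)/3 = -1/3*(-5) = 5/3)
I(f) = 2*f*(f - 3*f**2) (I(f) = (f - 3*f**2)*(2*f) = 2*f*(f - 3*f**2))
R(c, F) = -8 + (-200/9 + F)**4 (R(c, F) = -8 + (F + (5/3)**2*(2 - 6*5/3))**4 = -8 + (F + 25*(2 - 10)/9)**4 = -8 + (F + (25/9)*(-8))**4 = -8 + (F - 200/9)**4 = -8 + (-200/9 + F)**4)
60*(R(6, -11) + 74) = 60*((-8 + (-200 + 9*(-11))**4/6561) + 74) = 60*((-8 + (-200 - 99)**4/6561) + 74) = 60*((-8 + (1/6561)*(-299)**4) + 74) = 60*((-8 + (1/6561)*7992538801) + 74) = 60*((-8 + 7992538801/6561) + 74) = 60*(7992486313/6561 + 74) = 60*(7992971827/6561) = 159859436540/2187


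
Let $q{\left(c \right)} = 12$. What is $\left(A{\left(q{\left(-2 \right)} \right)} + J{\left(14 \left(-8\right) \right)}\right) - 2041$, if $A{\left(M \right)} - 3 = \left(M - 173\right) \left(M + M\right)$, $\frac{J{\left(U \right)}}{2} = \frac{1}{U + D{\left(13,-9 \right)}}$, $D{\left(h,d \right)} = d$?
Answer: $- \frac{714144}{121} \approx -5902.0$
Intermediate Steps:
$J{\left(U \right)} = \frac{2}{-9 + U}$ ($J{\left(U \right)} = \frac{2}{U - 9} = \frac{2}{-9 + U}$)
$A{\left(M \right)} = 3 + 2 M \left(-173 + M\right)$ ($A{\left(M \right)} = 3 + \left(M - 173\right) \left(M + M\right) = 3 + \left(-173 + M\right) 2 M = 3 + 2 M \left(-173 + M\right)$)
$\left(A{\left(q{\left(-2 \right)} \right)} + J{\left(14 \left(-8\right) \right)}\right) - 2041 = \left(\left(3 - 4152 + 2 \cdot 12^{2}\right) + \frac{2}{-9 + 14 \left(-8\right)}\right) - 2041 = \left(\left(3 - 4152 + 2 \cdot 144\right) + \frac{2}{-9 - 112}\right) - 2041 = \left(\left(3 - 4152 + 288\right) + \frac{2}{-121}\right) - 2041 = \left(-3861 + 2 \left(- \frac{1}{121}\right)\right) - 2041 = \left(-3861 - \frac{2}{121}\right) - 2041 = - \frac{467183}{121} - 2041 = - \frac{714144}{121}$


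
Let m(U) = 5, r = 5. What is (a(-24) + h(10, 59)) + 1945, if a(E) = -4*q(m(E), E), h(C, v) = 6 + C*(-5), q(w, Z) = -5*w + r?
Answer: 1981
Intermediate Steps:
q(w, Z) = 5 - 5*w (q(w, Z) = -5*w + 5 = 5 - 5*w)
h(C, v) = 6 - 5*C
a(E) = 80 (a(E) = -4*(5 - 5*5) = -4*(5 - 25) = -4*(-20) = 80)
(a(-24) + h(10, 59)) + 1945 = (80 + (6 - 5*10)) + 1945 = (80 + (6 - 50)) + 1945 = (80 - 44) + 1945 = 36 + 1945 = 1981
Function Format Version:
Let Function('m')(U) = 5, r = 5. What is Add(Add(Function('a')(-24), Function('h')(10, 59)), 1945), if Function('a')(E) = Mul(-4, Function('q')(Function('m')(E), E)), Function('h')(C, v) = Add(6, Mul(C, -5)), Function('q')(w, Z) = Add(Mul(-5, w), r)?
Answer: 1981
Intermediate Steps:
Function('q')(w, Z) = Add(5, Mul(-5, w)) (Function('q')(w, Z) = Add(Mul(-5, w), 5) = Add(5, Mul(-5, w)))
Function('h')(C, v) = Add(6, Mul(-5, C))
Function('a')(E) = 80 (Function('a')(E) = Mul(-4, Add(5, Mul(-5, 5))) = Mul(-4, Add(5, -25)) = Mul(-4, -20) = 80)
Add(Add(Function('a')(-24), Function('h')(10, 59)), 1945) = Add(Add(80, Add(6, Mul(-5, 10))), 1945) = Add(Add(80, Add(6, -50)), 1945) = Add(Add(80, -44), 1945) = Add(36, 1945) = 1981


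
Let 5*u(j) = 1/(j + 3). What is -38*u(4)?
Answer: -38/35 ≈ -1.0857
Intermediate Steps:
u(j) = 1/(5*(3 + j)) (u(j) = 1/(5*(j + 3)) = 1/(5*(3 + j)))
-38*u(4) = -38/(5*(3 + 4)) = -38/(5*7) = -38*1/35 = -38/35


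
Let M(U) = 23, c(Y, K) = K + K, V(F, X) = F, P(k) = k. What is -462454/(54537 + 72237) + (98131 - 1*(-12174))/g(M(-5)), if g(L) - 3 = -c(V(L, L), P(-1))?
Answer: 1398149380/63387 ≈ 22057.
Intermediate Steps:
c(Y, K) = 2*K
g(L) = 5 (g(L) = 3 - 2*(-1) = 3 - 1*(-2) = 3 + 2 = 5)
-462454/(54537 + 72237) + (98131 - 1*(-12174))/g(M(-5)) = -462454/(54537 + 72237) + (98131 - 1*(-12174))/5 = -462454/126774 + (98131 + 12174)*(⅕) = -462454*1/126774 + 110305*(⅕) = -231227/63387 + 22061 = 1398149380/63387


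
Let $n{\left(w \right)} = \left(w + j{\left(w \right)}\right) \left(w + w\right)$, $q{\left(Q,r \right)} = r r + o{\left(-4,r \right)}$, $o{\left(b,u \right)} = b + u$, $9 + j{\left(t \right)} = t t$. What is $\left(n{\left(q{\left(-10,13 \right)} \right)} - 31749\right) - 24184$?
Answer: $11283735$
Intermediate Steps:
$j{\left(t \right)} = -9 + t^{2}$ ($j{\left(t \right)} = -9 + t t = -9 + t^{2}$)
$q{\left(Q,r \right)} = -4 + r + r^{2}$ ($q{\left(Q,r \right)} = r r + \left(-4 + r\right) = r^{2} + \left(-4 + r\right) = -4 + r + r^{2}$)
$n{\left(w \right)} = 2 w \left(-9 + w + w^{2}\right)$ ($n{\left(w \right)} = \left(w + \left(-9 + w^{2}\right)\right) \left(w + w\right) = \left(-9 + w + w^{2}\right) 2 w = 2 w \left(-9 + w + w^{2}\right)$)
$\left(n{\left(q{\left(-10,13 \right)} \right)} - 31749\right) - 24184 = \left(2 \left(-4 + 13 + 13^{2}\right) \left(-9 + \left(-4 + 13 + 13^{2}\right) + \left(-4 + 13 + 13^{2}\right)^{2}\right) - 31749\right) - 24184 = \left(2 \left(-4 + 13 + 169\right) \left(-9 + \left(-4 + 13 + 169\right) + \left(-4 + 13 + 169\right)^{2}\right) - 31749\right) - 24184 = \left(2 \cdot 178 \left(-9 + 178 + 178^{2}\right) - 31749\right) - 24184 = \left(2 \cdot 178 \left(-9 + 178 + 31684\right) - 31749\right) - 24184 = \left(2 \cdot 178 \cdot 31853 - 31749\right) - 24184 = \left(11339668 - 31749\right) - 24184 = 11307919 - 24184 = 11283735$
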